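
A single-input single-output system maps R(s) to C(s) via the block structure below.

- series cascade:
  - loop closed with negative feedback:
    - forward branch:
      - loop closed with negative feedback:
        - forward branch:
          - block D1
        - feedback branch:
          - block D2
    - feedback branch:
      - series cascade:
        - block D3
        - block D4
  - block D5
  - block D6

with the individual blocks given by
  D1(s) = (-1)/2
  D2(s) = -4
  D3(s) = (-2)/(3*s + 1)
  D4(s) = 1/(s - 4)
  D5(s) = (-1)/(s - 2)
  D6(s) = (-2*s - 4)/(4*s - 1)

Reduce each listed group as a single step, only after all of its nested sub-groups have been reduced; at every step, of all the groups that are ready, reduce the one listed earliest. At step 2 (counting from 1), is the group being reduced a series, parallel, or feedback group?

1. feedback reduction of D1, D2
2. series reduction of D3, D4
3. feedback reduction of [D1/(1+D1*D2)], (D3*D4)
4. cascade [[D1/(1+D1*D2)]/(1+[D1/(1+D1*D2)]*(D3*D4))], D5, D6
The group at step 2 is a series group.

Final answer: series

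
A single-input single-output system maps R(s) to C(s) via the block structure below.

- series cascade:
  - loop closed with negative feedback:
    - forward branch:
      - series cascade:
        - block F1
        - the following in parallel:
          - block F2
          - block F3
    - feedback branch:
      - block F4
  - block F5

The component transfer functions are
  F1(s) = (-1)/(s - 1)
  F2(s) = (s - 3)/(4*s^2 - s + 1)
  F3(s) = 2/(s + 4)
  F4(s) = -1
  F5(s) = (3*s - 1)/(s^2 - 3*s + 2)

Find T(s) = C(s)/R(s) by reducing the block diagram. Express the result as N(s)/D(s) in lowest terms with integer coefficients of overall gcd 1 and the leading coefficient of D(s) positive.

(1) add F2, F3 (parallel) -> (9*s^2 - s - 10)/(4*s^3 + 15*s^2 - 3*s + 4)
(2) reduce the series chain F1, (F2+F3) -> (-9*s^2 + s + 10)/(4*s^4 + 11*s^3 - 18*s^2 + 7*s - 4)
(3) close the feedback loop around (F1*(F2+F3)), F4 -> (-9*s^2 + s + 10)/(4*s^4 + 11*s^3 - 9*s^2 + 6*s - 14)
(4) combine [(F1*(F2+F3))/(1+(F1*(F2+F3))*F4)], F5 in series; the result is T(s) itself (integer coefficients, no common factor, positive leading denominator coefficient)

Hence the answer: (-27*s^3 + 12*s^2 + 29*s - 10)/(4*s^6 - s^5 - 34*s^4 + 55*s^3 - 50*s^2 + 54*s - 28)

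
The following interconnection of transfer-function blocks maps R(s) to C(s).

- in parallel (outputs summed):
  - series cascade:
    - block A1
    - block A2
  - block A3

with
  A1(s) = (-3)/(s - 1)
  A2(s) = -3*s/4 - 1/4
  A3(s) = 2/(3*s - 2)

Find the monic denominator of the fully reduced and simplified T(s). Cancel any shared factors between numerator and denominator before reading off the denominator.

[1] cascade A1, A2 gives (9*s + 3)/(4*s - 4)
[2] parallel reduction of (A1*A2), A3 gives (27*s^2 - s - 14)/(12*s^2 - 20*s + 8)
Step 2 gives the fully reduced T(s), with no common factor left to cancel. The denominator's leading coefficient is 12, so divide each of its coefficients by 12 to get the monic form.

Therefore the answer is s^2 - 5*s/3 + 2/3.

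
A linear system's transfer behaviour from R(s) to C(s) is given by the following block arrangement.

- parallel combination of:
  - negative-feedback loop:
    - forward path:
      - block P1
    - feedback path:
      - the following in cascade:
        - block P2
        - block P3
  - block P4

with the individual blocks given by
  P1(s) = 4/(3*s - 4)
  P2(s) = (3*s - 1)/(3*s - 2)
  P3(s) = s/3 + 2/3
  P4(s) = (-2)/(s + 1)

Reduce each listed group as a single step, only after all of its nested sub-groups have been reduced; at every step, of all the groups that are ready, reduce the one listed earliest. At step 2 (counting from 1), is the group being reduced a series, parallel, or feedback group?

Reducing step by step:

[1] cascade P2, P3
[2] close the feedback loop around P1, (P2*P3)
[3] parallel reduction of [P1/(1+P1*(P2*P3))], P4
Step 2: feedback.

Answer: feedback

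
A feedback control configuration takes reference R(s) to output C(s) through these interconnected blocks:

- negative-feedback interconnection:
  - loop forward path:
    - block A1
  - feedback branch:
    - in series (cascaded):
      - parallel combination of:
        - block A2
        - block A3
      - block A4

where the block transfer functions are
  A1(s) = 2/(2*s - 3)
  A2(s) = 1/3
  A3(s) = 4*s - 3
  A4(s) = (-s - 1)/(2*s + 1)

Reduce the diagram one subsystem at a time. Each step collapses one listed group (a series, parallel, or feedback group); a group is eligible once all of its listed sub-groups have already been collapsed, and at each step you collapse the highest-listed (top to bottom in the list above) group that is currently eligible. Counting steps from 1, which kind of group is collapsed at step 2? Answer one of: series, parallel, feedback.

Reducing step by step:

Step 1. combine A2, A3 in parallel
Step 2. reduce the series chain (A2+A3), A4
Step 3. collapse the loop (A1 forward, ((A2+A3)*A4) return)
So the answer for step 2 is series.

Answer: series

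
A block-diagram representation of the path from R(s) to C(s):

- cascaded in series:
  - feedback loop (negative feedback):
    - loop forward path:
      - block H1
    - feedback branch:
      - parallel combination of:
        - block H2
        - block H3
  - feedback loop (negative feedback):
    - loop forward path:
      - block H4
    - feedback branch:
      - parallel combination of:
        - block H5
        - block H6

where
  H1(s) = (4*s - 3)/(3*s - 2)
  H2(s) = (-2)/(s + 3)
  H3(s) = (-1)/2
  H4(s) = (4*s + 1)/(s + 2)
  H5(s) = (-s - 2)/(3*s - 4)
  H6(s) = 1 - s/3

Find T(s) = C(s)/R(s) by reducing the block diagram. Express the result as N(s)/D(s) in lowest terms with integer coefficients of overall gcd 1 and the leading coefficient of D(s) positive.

Step 1. combine H2, H3 in parallel = (-s - 7)/(2*s + 6)
Step 2. apply the feedback formula to H1, (H2+H3) = (8*s^2 + 18*s - 18)/(2*s^2 - 11*s + 9)
Step 3. add H5, H6 (parallel) = (-3*s^2 + 10*s - 18)/(9*s - 12)
Step 4. apply the feedback formula to H4, (H5+H6) = (-36*s^2 + 39*s + 12)/(12*s^3 - 46*s^2 + 56*s + 42)
Step 5. combine [H1/(1+H1*(H2+H3))], [H4/(1+H4*(H5+H6))] in series - this is the overall T(s), already in the required normalized form

Final answer: (-144*s^4 - 168*s^3 + 723*s^2 - 243*s - 108)/(12*s^5 - 112*s^4 + 363*s^3 - 473*s^2 + 21*s + 189)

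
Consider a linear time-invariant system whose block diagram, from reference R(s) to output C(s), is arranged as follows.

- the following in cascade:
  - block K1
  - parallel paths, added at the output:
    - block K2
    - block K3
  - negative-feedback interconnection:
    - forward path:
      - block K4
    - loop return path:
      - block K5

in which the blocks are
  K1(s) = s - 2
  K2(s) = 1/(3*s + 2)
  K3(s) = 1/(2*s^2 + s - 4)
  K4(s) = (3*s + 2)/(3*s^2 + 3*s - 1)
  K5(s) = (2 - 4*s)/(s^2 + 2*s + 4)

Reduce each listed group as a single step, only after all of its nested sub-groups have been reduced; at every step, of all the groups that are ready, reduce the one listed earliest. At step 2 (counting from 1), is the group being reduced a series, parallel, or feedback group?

(1) combine K2, K3 in parallel
(2) feedback reduction of K4, K5
(3) combine K1, (K2+K3), [K4/(1+K4*K5)] in series
So the answer for step 2 is feedback.

Hence the answer: feedback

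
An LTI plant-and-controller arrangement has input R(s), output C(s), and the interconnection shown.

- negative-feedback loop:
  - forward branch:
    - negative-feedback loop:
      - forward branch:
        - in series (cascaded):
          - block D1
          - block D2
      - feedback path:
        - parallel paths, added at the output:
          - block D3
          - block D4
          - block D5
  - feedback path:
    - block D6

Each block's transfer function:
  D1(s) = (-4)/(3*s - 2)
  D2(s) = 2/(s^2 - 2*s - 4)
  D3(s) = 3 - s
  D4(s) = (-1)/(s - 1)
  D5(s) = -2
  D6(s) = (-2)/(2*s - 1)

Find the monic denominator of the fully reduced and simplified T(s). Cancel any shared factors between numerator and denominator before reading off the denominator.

(1) series reduction of D1, D2: (-8)/(3*s^3 - 8*s^2 - 8*s + 8)
(2) add D3, D4, D5 (parallel): (-s^2 + 2*s - 2)/(s - 1)
(3) close the feedback loop around (D1*D2), (D3+D4+D5): (8 - 8*s)/(3*s^4 - 11*s^3 + 8*s^2 + 8)
(4) close the feedback loop around [(D1*D2)/(1+(D1*D2)*(D3+D4+D5))], D6: (-16*s^2 + 24*s - 8)/(6*s^5 - 25*s^4 + 27*s^3 - 8*s^2 + 32*s - 24)
No further cancellation is possible in the step-4 result, so that is T(s). Its denominator becomes monic after dividing by the leading coefficient 6.

Therefore the answer is s^5 - 25*s^4/6 + 9*s^3/2 - 4*s^2/3 + 16*s/3 - 4.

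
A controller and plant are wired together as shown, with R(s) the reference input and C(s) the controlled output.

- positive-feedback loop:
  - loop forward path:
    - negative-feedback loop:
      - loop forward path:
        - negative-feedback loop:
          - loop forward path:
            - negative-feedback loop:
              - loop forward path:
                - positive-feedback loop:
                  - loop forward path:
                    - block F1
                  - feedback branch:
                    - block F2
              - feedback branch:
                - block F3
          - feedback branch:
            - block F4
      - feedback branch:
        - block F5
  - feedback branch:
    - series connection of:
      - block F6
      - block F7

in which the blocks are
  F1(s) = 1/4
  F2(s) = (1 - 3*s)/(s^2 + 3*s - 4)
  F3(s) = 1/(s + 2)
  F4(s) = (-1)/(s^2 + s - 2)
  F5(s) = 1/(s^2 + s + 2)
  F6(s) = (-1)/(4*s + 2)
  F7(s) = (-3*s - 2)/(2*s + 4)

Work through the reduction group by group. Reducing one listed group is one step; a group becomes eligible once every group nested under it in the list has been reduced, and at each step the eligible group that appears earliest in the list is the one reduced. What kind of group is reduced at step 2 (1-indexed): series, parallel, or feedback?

(1) close the feedback loop around F1, F2
(2) close the feedback loop around [F1/(1-F1*F2)], F3
(3) close the feedback loop around [[F1/(1-F1*F2)]/(1+[F1/(1-F1*F2)]*F3)], F4
(4) reduce the feedback loop with forward [[[F1/(1-F1*F2)]/(1+[F1/(1-F1*F2)]*F3)]/(1+[[F1/(1-F1*F2)]/(1+[F1/(1-F1*F2)]*F3)]*F4)] and return F5
(5) series reduction of F6, F7
(6) collapse the loop ([[[[F1/(1-F1*F2)]/(1+[F1/(1-F1*F2)]*F3)]/(1+[[F1/(1-F1*F2)]/(1+[F1/(1-F1*F2)]*F3)]*F4)]/(1+[[[F1/(1-F1*F2)]/(1+[F1/(1-F1*F2)]*F3)]/(1+[[F1/(1-F1*F2)]/(1+[F1/(1-F1*F2)]*F3)]*F4)]*F5)] forward, (F6*F7) return)
At step 2 the group reduced is feedback.

Answer: feedback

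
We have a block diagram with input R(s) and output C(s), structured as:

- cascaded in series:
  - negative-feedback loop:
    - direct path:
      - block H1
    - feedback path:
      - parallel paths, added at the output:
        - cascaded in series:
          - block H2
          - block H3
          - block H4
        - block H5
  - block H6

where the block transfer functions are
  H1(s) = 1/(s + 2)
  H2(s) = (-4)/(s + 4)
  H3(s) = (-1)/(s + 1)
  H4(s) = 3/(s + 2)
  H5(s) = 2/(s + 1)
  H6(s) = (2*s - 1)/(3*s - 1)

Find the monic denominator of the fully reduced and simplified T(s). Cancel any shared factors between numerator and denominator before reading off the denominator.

First reduce the diagram to T(s).

Step 1 - multiply H2, H3, H4 (series) -> 12/(s^3 + 7*s^2 + 14*s + 8)
Step 2 - sum the parallel branches (H2*H3*H4), H5 -> (2*s^2 + 12*s + 28)/(s^3 + 7*s^2 + 14*s + 8)
Step 3 - feedback reduction of H1, ((H2*H3*H4)+H5) -> (s^3 + 7*s^2 + 14*s + 8)/(s^4 + 9*s^3 + 30*s^2 + 48*s + 44)
Step 4 - cascade [H1/(1+H1*((H2*H3*H4)+H5))], H6 -> (2*s^4 + 13*s^3 + 21*s^2 + 2*s - 8)/(3*s^5 + 26*s^4 + 81*s^3 + 114*s^2 + 84*s - 44)
The result of step 4 is T(s) in lowest terms. Its denominator has leading coefficient 3; dividing the denominator through by 3 makes it monic.

Answer: s^5 + 26*s^4/3 + 27*s^3 + 38*s^2 + 28*s - 44/3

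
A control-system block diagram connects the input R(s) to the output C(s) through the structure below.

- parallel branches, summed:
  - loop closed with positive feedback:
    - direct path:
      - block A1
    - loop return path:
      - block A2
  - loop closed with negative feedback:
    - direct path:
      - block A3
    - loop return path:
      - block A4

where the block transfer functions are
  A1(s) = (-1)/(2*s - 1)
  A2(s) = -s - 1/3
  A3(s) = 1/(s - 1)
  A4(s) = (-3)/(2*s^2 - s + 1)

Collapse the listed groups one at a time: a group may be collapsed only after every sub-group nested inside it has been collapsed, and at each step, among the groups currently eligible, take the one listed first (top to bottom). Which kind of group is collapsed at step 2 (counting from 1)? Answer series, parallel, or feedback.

The answer is feedback.

Reasoning:
(1) reduce the feedback loop with forward A1 and return A2
(2) feedback reduction of A3, A4
(3) parallel reduction of [A1/(1-A1*A2)], [A3/(1+A3*A4)]
The group at step 2 is a feedback group.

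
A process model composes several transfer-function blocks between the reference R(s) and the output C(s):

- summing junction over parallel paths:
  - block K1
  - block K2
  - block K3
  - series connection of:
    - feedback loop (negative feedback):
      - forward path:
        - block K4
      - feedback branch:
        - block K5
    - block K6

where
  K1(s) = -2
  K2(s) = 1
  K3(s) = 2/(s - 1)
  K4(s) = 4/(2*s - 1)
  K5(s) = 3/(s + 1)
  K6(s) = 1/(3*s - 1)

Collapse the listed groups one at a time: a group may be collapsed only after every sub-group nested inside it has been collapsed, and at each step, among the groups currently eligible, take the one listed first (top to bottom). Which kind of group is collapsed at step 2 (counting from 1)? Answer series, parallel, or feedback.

Reducing step by step:

[1] feedback reduction of K4, K5
[2] cascade [K4/(1+K4*K5)], K6
[3] reduce the parallel group K1, K2, K3, ([K4/(1+K4*K5)]*K6)
At step 2 the group reduced is series.

Answer: series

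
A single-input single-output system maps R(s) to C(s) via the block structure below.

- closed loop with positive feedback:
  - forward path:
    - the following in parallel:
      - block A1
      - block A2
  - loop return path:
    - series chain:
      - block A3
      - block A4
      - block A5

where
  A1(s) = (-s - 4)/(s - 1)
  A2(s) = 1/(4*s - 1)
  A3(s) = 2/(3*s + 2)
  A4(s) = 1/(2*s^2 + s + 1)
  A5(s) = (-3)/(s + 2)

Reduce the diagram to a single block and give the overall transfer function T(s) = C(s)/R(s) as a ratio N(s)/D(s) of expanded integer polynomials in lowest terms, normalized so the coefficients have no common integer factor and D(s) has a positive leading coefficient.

Answer: (-24*s^6 - 160*s^5 - 324*s^4 - 257*s^3 - 127*s^2 - 20*s + 12)/(24*s^6 + 46*s^5 - 13*s^4 - 28*s^3 - 49*s^2 - 92*s + 22)

Working:
Step 1 - sum the parallel branches A1, A2, giving (-4*s^2 - 14*s + 3)/(4*s^2 - 5*s + 1)
Step 2 - series reduction of A3, A4, A5, giving (-6)/(6*s^4 + 19*s^3 + 19*s^2 + 12*s + 4)
Step 3 - apply the feedback formula to (A1+A2), (A3*A4*A5): this yields T(s), and no further normalization is needed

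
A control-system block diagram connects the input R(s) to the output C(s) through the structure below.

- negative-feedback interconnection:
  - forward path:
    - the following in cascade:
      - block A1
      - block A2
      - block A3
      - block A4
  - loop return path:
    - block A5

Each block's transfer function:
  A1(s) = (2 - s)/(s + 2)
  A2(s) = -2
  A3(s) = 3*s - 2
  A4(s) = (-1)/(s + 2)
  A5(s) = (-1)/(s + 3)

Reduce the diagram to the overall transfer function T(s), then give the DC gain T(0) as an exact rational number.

Step 1. series reduction of A1, A2, A3, A4 gives (-6*s^2 + 16*s - 8)/(s^2 + 4*s + 4)
Step 2. close the feedback loop around (A1*A2*A3*A4), A5 gives (-6*s^3 - 2*s^2 + 40*s - 24)/(s^3 + 13*s^2 + 20)
Step 2 gives the overall T(s). Then T(0) = -24/20 = -6/5.

Final answer: -6/5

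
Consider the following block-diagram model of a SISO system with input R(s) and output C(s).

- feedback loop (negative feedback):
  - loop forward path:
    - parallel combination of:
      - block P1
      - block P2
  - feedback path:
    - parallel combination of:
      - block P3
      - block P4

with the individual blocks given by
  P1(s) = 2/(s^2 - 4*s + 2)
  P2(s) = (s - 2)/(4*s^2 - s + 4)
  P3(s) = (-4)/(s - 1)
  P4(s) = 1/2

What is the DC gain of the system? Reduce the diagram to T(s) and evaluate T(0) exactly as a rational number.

Step 1: combine P1, P2 in parallel; result (s^3 + 2*s^2 + 8*s + 4)/(4*s^4 - 17*s^3 + 16*s^2 - 18*s + 8)
Step 2: add P3, P4 (parallel); result (s - 9)/(2*s - 2)
Step 3: apply the feedback formula to (P1+P2), (P3+P4); result (2*s^4 + 2*s^3 + 12*s^2 - 8*s - 8)/(8*s^5 - 41*s^4 + 59*s^3 - 78*s^2 - 16*s - 52)
Evaluating the step-3 result (the overall T(s)) at s = 0 gives T(0) = -8/(-52) = 2/13.

Therefore the answer is 2/13.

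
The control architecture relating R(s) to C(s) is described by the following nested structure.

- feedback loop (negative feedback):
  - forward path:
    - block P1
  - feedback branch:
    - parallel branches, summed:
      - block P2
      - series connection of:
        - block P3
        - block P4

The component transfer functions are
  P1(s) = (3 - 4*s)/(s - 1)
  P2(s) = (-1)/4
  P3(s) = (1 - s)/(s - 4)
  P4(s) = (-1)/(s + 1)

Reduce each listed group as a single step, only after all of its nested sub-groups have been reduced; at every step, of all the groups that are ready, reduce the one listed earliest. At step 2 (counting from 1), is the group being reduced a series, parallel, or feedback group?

Answer: parallel

Working:
1. multiply P3, P4 (series)
2. reduce the parallel group P2, (P3*P4)
3. collapse the loop (P1 forward, (P2+(P3*P4)) return)
The group at step 2 is a parallel group.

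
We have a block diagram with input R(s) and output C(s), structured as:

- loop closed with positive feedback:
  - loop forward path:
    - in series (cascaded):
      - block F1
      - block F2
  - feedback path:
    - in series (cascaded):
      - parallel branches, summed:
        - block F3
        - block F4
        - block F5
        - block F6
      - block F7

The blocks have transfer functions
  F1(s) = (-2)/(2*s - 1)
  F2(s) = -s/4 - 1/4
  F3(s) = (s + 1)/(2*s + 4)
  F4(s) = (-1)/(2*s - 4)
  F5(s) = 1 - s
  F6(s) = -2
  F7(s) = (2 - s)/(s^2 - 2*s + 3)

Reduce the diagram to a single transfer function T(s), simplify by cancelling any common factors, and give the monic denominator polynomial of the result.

Reducing step by step:

Step 1: cascade F1, F2: (s + 1)/(4*s - 2)
Step 2: sum the parallel branches F3, F4, F5, F6: (-2*s^3 - s^2 + 6*s + 4)/(2*s^2 - 8)
Step 3: cascade (F3+F4+F5+F6), F7: (2*s^3 + s^2 - 6*s - 4)/(2*s^3 - 2*s + 12)
Step 4: apply the feedback formula to (F1*F2), ((F3+F4+F5+F6)*F7): (2*s^4 + 2*s^3 - 2*s^2 + 10*s + 12)/(6*s^4 - 7*s^3 - 3*s^2 + 62*s - 20)
No further cancellation is possible in the step-4 result, so that is T(s). Its denominator becomes monic after dividing by the leading coefficient 6.

Answer: s^4 - 7*s^3/6 - s^2/2 + 31*s/3 - 10/3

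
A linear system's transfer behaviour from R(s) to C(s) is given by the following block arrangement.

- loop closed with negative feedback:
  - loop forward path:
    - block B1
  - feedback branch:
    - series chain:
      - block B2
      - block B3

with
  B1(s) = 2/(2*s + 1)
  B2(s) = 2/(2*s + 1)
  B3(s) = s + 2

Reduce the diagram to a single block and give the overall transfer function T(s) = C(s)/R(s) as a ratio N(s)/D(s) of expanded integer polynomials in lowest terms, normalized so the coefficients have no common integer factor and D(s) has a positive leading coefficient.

First reduce the diagram to T(s).

1. series reduction of B2, B3, giving (2*s + 4)/(2*s + 1)
2. feedback reduction of B1, (B2*B3): this yields T(s), and no further normalization is needed

Answer: (4*s + 2)/(4*s^2 + 8*s + 9)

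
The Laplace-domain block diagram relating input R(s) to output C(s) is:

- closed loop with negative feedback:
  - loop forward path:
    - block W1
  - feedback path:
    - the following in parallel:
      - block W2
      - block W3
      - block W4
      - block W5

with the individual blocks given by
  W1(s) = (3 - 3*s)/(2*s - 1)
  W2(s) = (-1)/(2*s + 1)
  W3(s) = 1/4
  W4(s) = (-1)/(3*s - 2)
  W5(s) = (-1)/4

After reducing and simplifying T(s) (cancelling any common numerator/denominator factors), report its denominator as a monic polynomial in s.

Step 1: sum the parallel branches W2, W3, W4, W5 -> (1 - 5*s)/(6*s^2 - s - 2)
Step 2: reduce the feedback loop with forward W1 and return (W2+W3+W4+W5) -> (-18*s^3 + 21*s^2 + 3*s - 6)/(12*s^3 + 7*s^2 - 21*s + 5)
No further cancellation is possible in the step-2 result, so that is T(s). Its denominator becomes monic after dividing by the leading coefficient 12.

Hence the answer: s^3 + 7*s^2/12 - 7*s/4 + 5/12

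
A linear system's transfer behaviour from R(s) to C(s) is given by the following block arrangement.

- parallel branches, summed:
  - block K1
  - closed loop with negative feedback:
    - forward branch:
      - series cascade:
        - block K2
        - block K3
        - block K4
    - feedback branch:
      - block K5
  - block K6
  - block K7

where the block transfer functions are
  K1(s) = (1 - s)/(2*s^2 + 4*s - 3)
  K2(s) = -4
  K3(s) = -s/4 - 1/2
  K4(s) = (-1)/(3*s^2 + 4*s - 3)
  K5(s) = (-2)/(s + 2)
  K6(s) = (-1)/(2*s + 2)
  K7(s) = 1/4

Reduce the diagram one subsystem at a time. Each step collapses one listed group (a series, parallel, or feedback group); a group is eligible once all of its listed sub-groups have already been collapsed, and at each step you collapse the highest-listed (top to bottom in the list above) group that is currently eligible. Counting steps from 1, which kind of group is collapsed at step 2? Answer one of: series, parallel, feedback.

The answer is feedback.

Reasoning:
Step 1 - combine K2, K3, K4 in series
Step 2 - feedback reduction of (K2*K3*K4), K5
Step 3 - combine K1, [(K2*K3*K4)/(1+(K2*K3*K4)*K5)], K6, K7 in parallel
So the answer for step 2 is feedback.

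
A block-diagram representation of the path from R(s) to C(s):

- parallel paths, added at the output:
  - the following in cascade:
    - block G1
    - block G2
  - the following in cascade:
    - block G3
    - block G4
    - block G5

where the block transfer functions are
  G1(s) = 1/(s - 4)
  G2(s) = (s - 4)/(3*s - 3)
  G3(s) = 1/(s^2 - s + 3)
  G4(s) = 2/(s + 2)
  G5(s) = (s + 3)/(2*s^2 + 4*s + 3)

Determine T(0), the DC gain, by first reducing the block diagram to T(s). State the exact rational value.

The answer is 0.

Reasoning:
[1] series reduction of G1, G2 gives 1/(3*s - 3)
[2] cascade G3, G4, G5 gives (2*s + 6)/(2*s^5 + 6*s^4 + 9*s^3 + 19*s^2 + 27*s + 18)
[3] sum the parallel branches (G1*G2), (G3*G4*G5) gives (2*s^5 + 6*s^4 + 9*s^3 + 25*s^2 + 39*s)/(6*s^6 + 12*s^5 + 9*s^4 + 30*s^3 + 24*s^2 - 27*s - 54)
The step-3 result is T(s). Setting s = 0: T(0) = 0/(-54) = 0.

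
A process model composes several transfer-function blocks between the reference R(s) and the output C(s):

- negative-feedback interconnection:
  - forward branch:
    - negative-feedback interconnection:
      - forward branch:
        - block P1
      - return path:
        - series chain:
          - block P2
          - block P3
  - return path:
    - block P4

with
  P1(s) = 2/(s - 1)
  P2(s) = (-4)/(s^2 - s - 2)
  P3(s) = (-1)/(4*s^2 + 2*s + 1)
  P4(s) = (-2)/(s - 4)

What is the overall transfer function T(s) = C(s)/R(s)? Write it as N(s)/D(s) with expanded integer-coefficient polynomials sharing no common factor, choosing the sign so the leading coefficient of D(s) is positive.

1. series reduction of P2, P3 gives 4/(4*s^4 - 2*s^3 - 9*s^2 - 5*s - 2)
2. collapse the loop (P1 forward, (P2*P3) return) gives (8*s^4 - 4*s^3 - 18*s^2 - 10*s - 4)/(4*s^5 - 6*s^4 - 7*s^3 + 4*s^2 + 3*s + 10)
3. reduce the feedback loop with forward [P1/(1+P1*(P2*P3))] and return P4 - this is the overall T(s), already in the required normalized form

Final answer: (8*s^5 - 36*s^4 - 2*s^3 + 62*s^2 + 36*s + 16)/(4*s^6 - 22*s^5 + s^4 + 40*s^3 + 23*s^2 + 18*s - 32)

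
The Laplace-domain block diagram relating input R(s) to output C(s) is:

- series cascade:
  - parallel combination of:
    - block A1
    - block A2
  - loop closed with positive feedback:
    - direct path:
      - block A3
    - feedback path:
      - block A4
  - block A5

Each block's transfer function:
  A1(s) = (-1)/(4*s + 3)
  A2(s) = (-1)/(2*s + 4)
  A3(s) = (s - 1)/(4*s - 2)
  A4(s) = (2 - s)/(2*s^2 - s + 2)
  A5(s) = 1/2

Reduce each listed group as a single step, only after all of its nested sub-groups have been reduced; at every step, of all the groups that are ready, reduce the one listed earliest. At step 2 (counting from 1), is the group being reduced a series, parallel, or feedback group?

Step 1. combine A1, A2 in parallel
Step 2. close the feedback loop around A3, A4
Step 3. multiply (A1+A2), [A3/(1-A3*A4)], A5 (series)
At step 2 the group reduced is feedback.

Hence the answer: feedback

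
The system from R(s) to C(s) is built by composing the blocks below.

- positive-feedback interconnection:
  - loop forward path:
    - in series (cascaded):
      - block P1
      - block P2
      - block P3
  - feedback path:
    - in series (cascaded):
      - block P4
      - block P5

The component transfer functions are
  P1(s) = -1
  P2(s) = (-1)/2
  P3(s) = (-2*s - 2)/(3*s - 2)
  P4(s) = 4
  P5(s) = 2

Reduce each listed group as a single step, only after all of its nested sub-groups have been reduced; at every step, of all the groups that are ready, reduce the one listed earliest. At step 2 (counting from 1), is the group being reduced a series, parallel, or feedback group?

The answer is series.

Reasoning:
Step 1. reduce the series chain P1, P2, P3
Step 2. cascade P4, P5
Step 3. reduce the feedback loop with forward (P1*P2*P3) and return (P4*P5)
The group at step 2 is a series group.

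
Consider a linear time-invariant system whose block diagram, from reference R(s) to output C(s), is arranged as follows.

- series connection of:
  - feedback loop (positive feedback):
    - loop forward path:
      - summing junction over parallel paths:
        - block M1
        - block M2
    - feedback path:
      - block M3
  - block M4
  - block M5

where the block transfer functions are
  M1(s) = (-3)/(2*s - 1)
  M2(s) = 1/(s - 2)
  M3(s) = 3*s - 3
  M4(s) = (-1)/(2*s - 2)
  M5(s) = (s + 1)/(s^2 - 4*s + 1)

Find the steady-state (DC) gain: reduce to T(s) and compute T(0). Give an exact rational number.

Step 1 - sum the parallel branches M1, M2 = (5 - s)/(2*s^2 - 5*s + 2)
Step 2 - feedback reduction of (M1+M2), M3 = (5 - s)/(5*s^2 - 23*s + 17)
Step 3 - reduce the series chain [(M1+M2)/(1-(M1+M2)*M3)], M4, M5 = (s^2 - 4*s - 5)/(10*s^5 - 96*s^4 + 314*s^3 - 410*s^2 + 216*s - 34)
The step-3 result is T(s). Setting s = 0: T(0) = -5/(-34) = 5/34.

Final answer: 5/34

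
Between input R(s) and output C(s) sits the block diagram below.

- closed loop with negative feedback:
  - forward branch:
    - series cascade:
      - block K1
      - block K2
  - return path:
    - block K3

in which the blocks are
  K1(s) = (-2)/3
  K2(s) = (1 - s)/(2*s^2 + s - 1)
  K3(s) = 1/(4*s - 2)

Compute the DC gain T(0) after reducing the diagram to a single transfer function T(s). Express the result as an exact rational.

Reducing step by step:

(1) cascade K1, K2: (2*s - 2)/(6*s^2 + 3*s - 3)
(2) apply the feedback formula to (K1*K2), K3: (2*s^2 - 3*s + 1)/(6*s^3 - 4*s + 1)
That last expression is T(s); at s = 0 only the constant terms survive, so T(0) = 1/1 = 1.

Answer: 1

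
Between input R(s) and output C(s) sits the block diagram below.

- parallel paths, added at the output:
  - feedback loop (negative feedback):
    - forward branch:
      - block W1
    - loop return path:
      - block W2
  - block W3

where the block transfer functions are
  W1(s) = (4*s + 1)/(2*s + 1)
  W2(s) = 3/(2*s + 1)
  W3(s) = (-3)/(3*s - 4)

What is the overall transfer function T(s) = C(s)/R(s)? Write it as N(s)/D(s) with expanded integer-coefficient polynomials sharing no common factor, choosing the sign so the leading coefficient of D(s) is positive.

Answer: (24*s^3 - 26*s^2 - 69*s - 16)/(12*s^3 + 32*s^2 - 52*s - 16)

Working:
(1) close the feedback loop around W1, W2; result (8*s^2 + 6*s + 1)/(4*s^2 + 16*s + 4)
(2) reduce the parallel group [W1/(1+W1*W2)], W3; the result is T(s) itself (integer coefficients, no common factor, positive leading denominator coefficient)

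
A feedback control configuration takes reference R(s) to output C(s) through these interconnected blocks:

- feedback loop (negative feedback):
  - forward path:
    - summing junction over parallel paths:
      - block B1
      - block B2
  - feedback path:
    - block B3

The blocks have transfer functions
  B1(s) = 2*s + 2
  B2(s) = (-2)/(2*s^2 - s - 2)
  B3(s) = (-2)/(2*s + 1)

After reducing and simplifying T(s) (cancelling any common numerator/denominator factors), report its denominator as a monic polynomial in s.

Step 1: add B1, B2 (parallel); result (4*s^3 + 2*s^2 - 6*s - 6)/(2*s^2 - s - 2)
Step 2: apply the feedback formula to (B1+B2), B3; result (-8*s^4 - 8*s^3 + 10*s^2 + 18*s + 6)/(4*s^3 + 4*s^2 - 7*s - 10)
That last expression is T(s), already simplified. Scaling its denominator by 1/4 (the reciprocal of the leading coefficient) yields the monic denominator.

Answer: s^3 + s^2 - 7*s/4 - 5/2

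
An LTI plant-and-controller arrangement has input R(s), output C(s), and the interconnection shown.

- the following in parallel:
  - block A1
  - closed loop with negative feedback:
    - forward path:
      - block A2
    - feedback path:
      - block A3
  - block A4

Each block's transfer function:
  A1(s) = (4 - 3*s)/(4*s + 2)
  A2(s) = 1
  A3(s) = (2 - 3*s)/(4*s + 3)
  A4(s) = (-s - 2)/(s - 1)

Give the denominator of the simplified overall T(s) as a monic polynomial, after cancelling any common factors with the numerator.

First reduce the diagram to T(s).

Step 1 - feedback reduction of A2, A3; result (4*s + 3)/(s + 5)
Step 2 - reduce the parallel group A1, [A2/(1+A2*A3)], A4; result (9*s^3 - 34*s^2 - 37*s - 46)/(4*s^3 + 18*s^2 - 12*s - 10)
No further cancellation is possible in the step-2 result, so that is T(s). Its denominator becomes monic after dividing by the leading coefficient 4.

Answer: s^3 + 9*s^2/2 - 3*s - 5/2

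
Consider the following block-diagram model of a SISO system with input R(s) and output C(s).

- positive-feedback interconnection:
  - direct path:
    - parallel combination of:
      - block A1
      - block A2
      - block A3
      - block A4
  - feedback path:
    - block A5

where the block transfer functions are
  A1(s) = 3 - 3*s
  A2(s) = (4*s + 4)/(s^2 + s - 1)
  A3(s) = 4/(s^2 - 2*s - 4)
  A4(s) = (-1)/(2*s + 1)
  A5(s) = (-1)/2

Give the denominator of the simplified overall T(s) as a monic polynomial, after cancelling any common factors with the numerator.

Step 1. reduce the parallel group A1, A2, A3, A4; result (-6*s^6 + 9*s^5 + 49*s^4 - 7*s^3 - 84*s^2 - 52*s - 12)/(2*s^5 - s^4 - 15*s^3 - 11*s^2 + 6*s + 4)
Step 2. collapse the loop ((A1+A2+A3+A4) forward, A5 return); result (12*s^6 - 18*s^5 - 98*s^4 + 14*s^3 + 168*s^2 + 104*s + 24)/(6*s^6 - 13*s^5 - 47*s^4 + 37*s^3 + 106*s^2 + 40*s + 4)
That last expression is T(s), already simplified. Scaling its denominator by 1/6 (the reciprocal of the leading coefficient) yields the monic denominator.

Final answer: s^6 - 13*s^5/6 - 47*s^4/6 + 37*s^3/6 + 53*s^2/3 + 20*s/3 + 2/3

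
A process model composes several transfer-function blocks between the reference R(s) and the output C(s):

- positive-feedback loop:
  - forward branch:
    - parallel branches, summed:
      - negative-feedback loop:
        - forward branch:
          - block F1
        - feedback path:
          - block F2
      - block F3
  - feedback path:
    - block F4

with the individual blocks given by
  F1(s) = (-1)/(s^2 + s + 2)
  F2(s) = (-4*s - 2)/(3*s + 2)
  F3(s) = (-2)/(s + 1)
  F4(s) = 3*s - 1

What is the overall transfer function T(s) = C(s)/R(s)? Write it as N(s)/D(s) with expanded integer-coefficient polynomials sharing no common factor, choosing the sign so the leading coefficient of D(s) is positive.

Answer: (-6*s^3 - 13*s^2 - 29*s - 14)/(21*s^4 + 41*s^3 + 91*s^2 + 31*s - 8)

Working:
(1) apply the feedback formula to F1, F2, giving (-3*s - 2)/(3*s^3 + 5*s^2 + 12*s + 6)
(2) reduce the parallel group [F1/(1+F1*F2)], F3, giving (-6*s^3 - 13*s^2 - 29*s - 14)/(3*s^4 + 8*s^3 + 17*s^2 + 18*s + 6)
(3) reduce the feedback loop with forward ([F1/(1+F1*F2)]+F3) and return F4, giving the overall T(s)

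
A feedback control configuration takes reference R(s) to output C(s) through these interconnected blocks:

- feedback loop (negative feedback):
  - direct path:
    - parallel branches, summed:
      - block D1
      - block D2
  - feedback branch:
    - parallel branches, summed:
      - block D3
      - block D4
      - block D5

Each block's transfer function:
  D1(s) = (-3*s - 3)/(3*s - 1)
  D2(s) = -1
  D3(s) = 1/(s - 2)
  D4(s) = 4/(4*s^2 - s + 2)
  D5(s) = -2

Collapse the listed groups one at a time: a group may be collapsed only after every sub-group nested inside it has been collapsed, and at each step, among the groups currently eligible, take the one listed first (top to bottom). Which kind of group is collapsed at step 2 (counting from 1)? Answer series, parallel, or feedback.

The answer is parallel.

Reasoning:
Step 1: combine D1, D2 in parallel
Step 2: combine D3, D4, D5 in parallel
Step 3: reduce the feedback loop with forward (D1+D2) and return (D3+D4+D5)
At step 2 the group reduced is parallel.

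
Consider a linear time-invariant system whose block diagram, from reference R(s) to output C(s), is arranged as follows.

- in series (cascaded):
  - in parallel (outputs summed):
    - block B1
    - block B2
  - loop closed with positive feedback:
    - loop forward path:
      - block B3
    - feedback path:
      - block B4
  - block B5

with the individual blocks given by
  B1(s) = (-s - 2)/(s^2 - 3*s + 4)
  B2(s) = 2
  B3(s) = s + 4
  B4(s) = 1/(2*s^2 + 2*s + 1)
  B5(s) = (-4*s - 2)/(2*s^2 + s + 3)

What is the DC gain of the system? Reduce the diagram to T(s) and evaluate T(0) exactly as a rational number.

Step 1 - combine B1, B2 in parallel = (2*s^2 - 7*s + 6)/(s^2 - 3*s + 4)
Step 2 - close the feedback loop around B3, B4 = (2*s^3 + 10*s^2 + 9*s + 4)/(2*s^2 + s - 3)
Step 3 - reduce the series chain (B1+B2), [B3/(1-B3*B4)], B5 = (-16*s^6 - 32*s^5 + 148*s^4 + 60*s^3 - 114*s^2 - 148*s - 48)/(4*s^6 - 8*s^5 + 5*s^4 + 13*s^3 - 5*s^2 + 27*s - 36)
DC gain: substitute s = 0 into T(s) from step 3: T(0) = -48/(-36) = 4/3.

Final answer: 4/3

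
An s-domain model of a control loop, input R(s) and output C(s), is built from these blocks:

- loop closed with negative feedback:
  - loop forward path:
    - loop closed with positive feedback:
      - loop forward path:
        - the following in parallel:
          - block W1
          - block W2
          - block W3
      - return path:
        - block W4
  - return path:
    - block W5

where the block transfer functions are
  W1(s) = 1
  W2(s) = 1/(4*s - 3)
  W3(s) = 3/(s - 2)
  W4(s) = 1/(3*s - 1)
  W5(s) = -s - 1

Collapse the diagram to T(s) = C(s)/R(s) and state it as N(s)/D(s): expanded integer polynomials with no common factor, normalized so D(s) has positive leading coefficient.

[1] sum the parallel branches W1, W2, W3 -> (4*s^2 + 2*s - 5)/(4*s^2 - 11*s + 6)
[2] reduce the feedback loop with forward (W1+W2+W3) and return W4 -> (12*s^3 + 2*s^2 - 17*s + 5)/(12*s^3 - 41*s^2 + 27*s - 1)
[3] apply the feedback formula to [(W1+W2+W3)/(1-(W1+W2+W3)*W4)], W5, which is the overall transfer function T(s) = C(s)/R(s) in lowest terms

Answer: (-12*s^3 - 2*s^2 + 17*s - 5)/(12*s^4 + 2*s^3 + 26*s^2 - 39*s + 6)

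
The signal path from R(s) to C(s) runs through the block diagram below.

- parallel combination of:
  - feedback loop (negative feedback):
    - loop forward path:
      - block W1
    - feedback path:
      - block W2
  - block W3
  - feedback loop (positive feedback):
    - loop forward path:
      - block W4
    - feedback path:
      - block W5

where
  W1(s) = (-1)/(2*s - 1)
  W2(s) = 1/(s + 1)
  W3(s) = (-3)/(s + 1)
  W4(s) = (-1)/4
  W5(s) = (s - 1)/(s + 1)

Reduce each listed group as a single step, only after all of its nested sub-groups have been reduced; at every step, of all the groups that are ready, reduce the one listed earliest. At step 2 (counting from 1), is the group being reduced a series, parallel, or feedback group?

Step 1. reduce the feedback loop with forward W1 and return W2
Step 2. feedback reduction of W4, W5
Step 3. combine [W1/(1+W1*W2)], W3, [W4/(1-W4*W5)] in parallel
The group at step 2 is a feedback group.

Final answer: feedback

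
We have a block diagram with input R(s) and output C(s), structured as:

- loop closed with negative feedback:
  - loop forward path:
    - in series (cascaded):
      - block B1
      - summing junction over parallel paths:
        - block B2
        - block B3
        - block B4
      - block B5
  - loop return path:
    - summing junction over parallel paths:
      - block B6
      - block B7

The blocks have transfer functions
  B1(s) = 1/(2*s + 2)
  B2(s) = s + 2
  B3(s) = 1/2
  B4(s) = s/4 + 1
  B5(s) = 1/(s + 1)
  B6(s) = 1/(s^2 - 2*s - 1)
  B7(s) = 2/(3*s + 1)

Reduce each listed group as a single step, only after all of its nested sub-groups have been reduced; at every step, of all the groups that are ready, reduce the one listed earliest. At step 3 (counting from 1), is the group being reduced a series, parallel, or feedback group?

Step 1 - combine B2, B3, B4 in parallel
Step 2 - combine B1, (B2+B3+B4), B5 in series
Step 3 - parallel reduction of B6, B7
Step 4 - feedback reduction of (B1*(B2+B3+B4)*B5), (B6+B7)
At step 3 the group reduced is parallel.

Therefore the answer is parallel.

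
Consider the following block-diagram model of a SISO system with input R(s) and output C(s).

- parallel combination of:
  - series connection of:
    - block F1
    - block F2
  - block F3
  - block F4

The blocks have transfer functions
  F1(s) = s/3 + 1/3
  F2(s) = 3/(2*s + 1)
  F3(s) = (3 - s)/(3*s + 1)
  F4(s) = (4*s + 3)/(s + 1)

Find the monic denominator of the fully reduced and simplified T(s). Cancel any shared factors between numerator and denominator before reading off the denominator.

Answer: s^3 + 11*s^2/6 + s + 1/6

Working:
Step 1 - combine F1, F2 in series; result (s + 1)/(2*s + 1)
Step 2 - parallel reduction of (F1*F2), F3, F4; result (25*s^3 + 48*s^2 + 32*s + 7)/(6*s^3 + 11*s^2 + 6*s + 1)
The result of step 2 is T(s) in lowest terms. Its denominator has leading coefficient 6; dividing the denominator through by 6 makes it monic.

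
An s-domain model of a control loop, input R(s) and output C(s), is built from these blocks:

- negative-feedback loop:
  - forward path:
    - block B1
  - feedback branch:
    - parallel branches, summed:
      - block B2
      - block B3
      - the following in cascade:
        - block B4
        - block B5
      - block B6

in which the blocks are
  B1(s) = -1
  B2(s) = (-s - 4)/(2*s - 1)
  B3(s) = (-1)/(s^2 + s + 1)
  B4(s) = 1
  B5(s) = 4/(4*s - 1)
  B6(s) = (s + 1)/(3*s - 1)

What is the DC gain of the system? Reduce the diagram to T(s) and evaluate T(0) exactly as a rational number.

1. multiply B4, B5 (series), giving 4/(4*s - 1)
2. add B2, B3, (B4*B5), B6 (parallel), giving (-4*s^5 - 19*s^4 - 41*s^3 + 14*s^2 - 6*s + 2)/(24*s^5 - 2*s^4 + 7*s^3 - 18*s^2 + 8*s - 1)
3. feedback reduction of B1, (B2+B3+(B4*B5)+B6), giving (-24*s^5 + 2*s^4 - 7*s^3 + 18*s^2 - 8*s + 1)/(28*s^5 + 17*s^4 + 48*s^3 - 32*s^2 + 14*s - 3)
That last expression is T(s); at s = 0 only the constant terms survive, so T(0) = 1/(-3) = -1/3.

Answer: -1/3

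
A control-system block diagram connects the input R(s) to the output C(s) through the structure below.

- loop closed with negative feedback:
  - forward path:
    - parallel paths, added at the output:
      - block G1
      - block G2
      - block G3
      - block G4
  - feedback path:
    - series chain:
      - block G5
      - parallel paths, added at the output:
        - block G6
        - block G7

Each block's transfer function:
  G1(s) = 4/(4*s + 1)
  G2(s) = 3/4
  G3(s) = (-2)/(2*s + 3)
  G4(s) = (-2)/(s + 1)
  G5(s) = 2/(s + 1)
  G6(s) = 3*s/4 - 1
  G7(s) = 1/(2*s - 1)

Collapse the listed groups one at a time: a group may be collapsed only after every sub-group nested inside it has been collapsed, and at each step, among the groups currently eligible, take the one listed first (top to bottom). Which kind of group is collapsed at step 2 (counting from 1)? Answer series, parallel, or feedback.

Reducing step by step:

Step 1 - combine G1, G2, G3, G4 in parallel
Step 2 - parallel reduction of G6, G7
Step 3 - cascade G5, (G6+G7)
Step 4 - close the feedback loop around (G1+G2+G3+G4), (G5*(G6+G7))
So the answer for step 2 is parallel.

Answer: parallel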